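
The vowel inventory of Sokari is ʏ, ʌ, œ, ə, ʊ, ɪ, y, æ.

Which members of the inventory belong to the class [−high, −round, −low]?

ʌ, ə

Eliminate segments failing any feature: /ʏ, ʊ, ɪ, y/ are [+high]; /œ/ is [+round]; /æ/ is [+low]. The remaining /ʌ, ə/ satisfy [−high], [−round], [−low].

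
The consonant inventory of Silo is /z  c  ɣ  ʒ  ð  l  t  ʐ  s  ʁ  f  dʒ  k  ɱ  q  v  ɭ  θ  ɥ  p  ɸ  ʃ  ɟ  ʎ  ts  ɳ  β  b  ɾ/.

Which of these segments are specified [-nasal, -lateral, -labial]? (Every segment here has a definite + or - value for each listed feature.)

Among the inventory, the [-nasal] segments are /z, c, ɣ, ʒ, ð, l, t, ʐ, s, ʁ, f, dʒ, k, q, v, ɭ, θ, ɥ, p, ɸ, ʃ, ɟ, ʎ, ts, β, b, ɾ/.
Among these, [-lateral] gives /z, c, ɣ, ʒ, ð, t, ʐ, s, ʁ, f, dʒ, k, q, v, θ, ɥ, p, ɸ, ʃ, ɟ, ts, β, b, ɾ/.
Intersecting with [-labial] leaves /z, c, ɣ, ʒ, ð, t, ʐ, s, ʁ, dʒ, k, q, θ, ʃ, ɟ, ts, ɾ/.

z, c, ɣ, ʒ, ð, t, ʐ, s, ʁ, dʒ, k, q, θ, ʃ, ɟ, ts, ɾ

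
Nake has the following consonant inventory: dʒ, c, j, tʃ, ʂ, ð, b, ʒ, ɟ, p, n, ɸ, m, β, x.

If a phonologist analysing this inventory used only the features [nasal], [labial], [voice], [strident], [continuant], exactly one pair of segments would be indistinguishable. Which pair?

On the given features, /j/ and /ð/ have an identical profile: [-nasal], [-labial], [+voice], [-strident], [+continuant]. No other two segments in the inventory coincide on all 5 features. (They do differ in [sonorant] and [dorsal], which are not among the given features.)

j, ð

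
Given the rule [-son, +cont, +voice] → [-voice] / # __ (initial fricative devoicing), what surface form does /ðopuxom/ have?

/ð/ satisfies [-son, +cont, +voice] and sits in # __. The [-voice] counterpart of the voiced dental fricative is /θ/. Other segments in /ðopuxom/ either fail the structural description or are not in the environment, so the surface form is [θopuxom].

[θopuxom]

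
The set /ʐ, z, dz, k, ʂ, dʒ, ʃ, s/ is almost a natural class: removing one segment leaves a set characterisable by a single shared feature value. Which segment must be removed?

/dz, ʂ, ʃ, s, ʐ, z, dʒ/ are all [+strident], but /k/ (voiceless velar stop) is [-strident]. No other single segment can be removed to leave a set sharing one feature value that the removed segment lacks, so /k/ is the odd one out.

k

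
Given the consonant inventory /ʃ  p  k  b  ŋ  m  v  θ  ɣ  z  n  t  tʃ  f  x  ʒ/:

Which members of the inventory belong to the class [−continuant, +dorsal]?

Checking each segment against [−continuant], [+dorsal]: /k/ (voiceless velar stop), /ŋ/ (velar nasal) satisfy every feature; every other segment in the inventory fails at least one.

k, ŋ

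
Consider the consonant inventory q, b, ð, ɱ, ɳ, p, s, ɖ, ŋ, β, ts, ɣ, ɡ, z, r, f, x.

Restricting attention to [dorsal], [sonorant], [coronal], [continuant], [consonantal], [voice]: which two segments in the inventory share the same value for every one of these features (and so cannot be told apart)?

/z/ (voiced alveolar fricative) and /ð/ (voiced dental fricative) are both [−dorsal], [−sonorant], [+coronal], [+continuant], [+consonantal], [+voice], so none of the listed features separates them. (They do differ in [strident] and [distributed], which are not among the given features.) Every other pair in the inventory differs on at least one listed feature.

z, ð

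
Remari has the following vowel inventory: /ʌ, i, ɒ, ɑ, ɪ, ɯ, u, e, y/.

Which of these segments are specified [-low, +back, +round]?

Eliminate segments failing any feature: /ʌ, ɯ/ are [-round]; /i, ɪ, e, y/ are [-back]; /ɒ, ɑ/ are [+low]. The remaining /u/ satisfy [-low], [+back], [+round].

u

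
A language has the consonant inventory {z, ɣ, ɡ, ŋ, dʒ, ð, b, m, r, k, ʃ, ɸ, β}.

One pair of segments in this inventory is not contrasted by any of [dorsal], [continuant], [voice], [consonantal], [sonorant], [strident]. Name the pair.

ð, β

On the given features, /ð/ and /β/ have an identical profile: [-dorsal], [+continuant], [+voice], [+consonantal], [-sonorant], [-strident]. No other two segments in the inventory coincide on all 6 features. (They do differ in [labial] and [coronal], which are not among the given features.)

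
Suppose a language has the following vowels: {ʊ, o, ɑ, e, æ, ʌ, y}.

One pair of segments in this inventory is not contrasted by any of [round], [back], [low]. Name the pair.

Both /ʊ/ and /o/ are [+round], [+back], [−low]. Since the list omits [high] and [tense] — which do distinguish the high back rounded lax vowel from the mid back rounded tense vowel — this pair collapses; all other pairs remain distinct.

ʊ, o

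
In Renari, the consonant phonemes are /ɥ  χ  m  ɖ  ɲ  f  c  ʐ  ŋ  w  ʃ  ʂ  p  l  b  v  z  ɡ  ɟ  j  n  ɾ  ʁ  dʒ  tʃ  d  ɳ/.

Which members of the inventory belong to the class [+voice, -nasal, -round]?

Checking each segment against [+voice], [-nasal], [-round]: /ɖ/ (voiced retroflex stop), /ʐ/ (voiced retroflex fricative), /l/ (alveolar lateral approximant), /b/ (voiced bilabial stop), /v/ (voiced labiodental fricative), /z/ (voiced alveolar fricative), among others, satisfy every feature; every other segment in the inventory fails at least one.

ɖ, ʐ, l, b, v, z, ɡ, ɟ, j, ɾ, ʁ, dʒ, d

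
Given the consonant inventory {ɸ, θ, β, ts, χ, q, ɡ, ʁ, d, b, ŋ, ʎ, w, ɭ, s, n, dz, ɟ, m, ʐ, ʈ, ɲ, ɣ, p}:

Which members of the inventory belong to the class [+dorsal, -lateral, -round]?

χ, q, ɡ, ʁ, ŋ, ɟ, ɲ, ɣ

Checking each segment against [+dorsal], [-lateral], [-round]: /χ/ (voiceless uvular fricative), /q/ (voiceless uvular stop), /ɡ/ (voiced velar stop), /ʁ/ (voiced uvular fricative), /ŋ/ (velar nasal), /ɟ/ (voiced palatal stop), among others, satisfy every feature; every other segment in the inventory fails at least one.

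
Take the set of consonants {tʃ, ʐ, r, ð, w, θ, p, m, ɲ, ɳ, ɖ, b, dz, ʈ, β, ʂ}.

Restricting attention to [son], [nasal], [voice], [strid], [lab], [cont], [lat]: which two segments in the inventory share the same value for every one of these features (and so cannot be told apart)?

ɳ, ɲ

Both /ɳ/ and /ɲ/ are [+sonorant], [+nasal], [+voice], [−strident], [−labial], [−continuant], [−lateral]. Since the list omits [dorsal] — which does distinguish the retroflex nasal from the palatal nasal — this pair collapses; all other pairs remain distinct.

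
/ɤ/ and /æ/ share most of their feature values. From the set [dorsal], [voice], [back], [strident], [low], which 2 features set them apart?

[low], [back]

The two segments share [+dorsal], [+voice], [−strident]. The only features from the list on which they differ: /ɤ/ is [−low] while /æ/ is [+low]; /ɤ/ is [+back] while /æ/ is [−back].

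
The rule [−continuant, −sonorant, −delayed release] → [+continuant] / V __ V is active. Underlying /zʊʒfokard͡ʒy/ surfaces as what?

The only segment in the rule's environment that also matches [−continuant, −sonorant, −delayed release] is /k/. Applying [+continuant] turns the voiceless velar stop into /x/ (voiceless velar fricative), giving [zʊʒfoxard͡ʒy].

[zʊʒfoxard͡ʒy]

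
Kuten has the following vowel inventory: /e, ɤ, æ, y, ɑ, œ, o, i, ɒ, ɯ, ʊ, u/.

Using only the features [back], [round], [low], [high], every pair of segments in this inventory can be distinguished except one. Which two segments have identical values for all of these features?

ʊ, u

Both /ʊ/ and /u/ are [+back], [+round], [−low], [+high]. Since the list omits [tense] — which does distinguish the high back rounded lax vowel from the high back rounded tense vowel — this pair collapses; all other pairs remain distinct.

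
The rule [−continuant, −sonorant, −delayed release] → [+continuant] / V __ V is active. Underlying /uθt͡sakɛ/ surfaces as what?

[uθt͡saxɛ]

/k/ satisfies [−continuant, −sonorant, −delayed release] and sits in V __ V. The [+continuant] counterpart of the voiceless velar stop is /x/. Other segments in /uθt͡sakɛ/ either fail the structural description or are not in the environment, so the surface form is [uθt͡saxɛ].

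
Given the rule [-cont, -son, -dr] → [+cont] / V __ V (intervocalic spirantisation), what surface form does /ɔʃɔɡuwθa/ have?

[ɔʃɔɣuwθa]

The only segment in the rule's environment that also matches [-cont, -son, -dr] is /ɡ/. Applying [+continuant] turns the voiced velar stop into /ɣ/ (voiced velar fricative), giving [ɔʃɔɣuwθa].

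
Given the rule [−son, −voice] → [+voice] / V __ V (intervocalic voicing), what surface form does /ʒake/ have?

The only segment in the rule's environment that also matches [−son, −voice] is /k/. Applying [+voice] turns the voiceless velar stop into /ɡ/ (voiced velar stop), giving [ʒaɡe].

[ʒaɡe]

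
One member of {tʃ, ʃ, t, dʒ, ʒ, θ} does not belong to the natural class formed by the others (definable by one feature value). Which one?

t

The remaining segments after removing /t/ share [+distributed]; /t/ (voiceless alveolar stop) is [−distributed]. For every other candidate removal, the leftover set fails to share any single feature value that the removed segment lacks.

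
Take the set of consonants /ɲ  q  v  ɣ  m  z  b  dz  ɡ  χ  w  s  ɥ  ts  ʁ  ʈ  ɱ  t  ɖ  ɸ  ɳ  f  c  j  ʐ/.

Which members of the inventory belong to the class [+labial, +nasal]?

m, ɱ

Among the inventory, the [+labial] segments are /v, m, b, w, ɥ, ɱ, ɸ, f/.
Intersecting with [+nasal] leaves /m, ɱ/.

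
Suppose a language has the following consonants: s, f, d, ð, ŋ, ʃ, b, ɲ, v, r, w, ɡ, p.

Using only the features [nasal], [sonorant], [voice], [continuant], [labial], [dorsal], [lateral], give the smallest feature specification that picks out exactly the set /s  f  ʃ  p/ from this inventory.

The target set is precisely the extension of [-voice] in this inventory.

[-voice]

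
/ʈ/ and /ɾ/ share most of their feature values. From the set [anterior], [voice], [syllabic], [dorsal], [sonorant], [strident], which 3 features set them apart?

[sonorant], [voice], [anterior]

/ʈ/ (voiceless retroflex stop) and /ɾ/ (alveolar tap) agree on [-syllabic], [-dorsal], [-strident]. They differ on [sonorant] (/ʈ/ [-], /ɾ/ [+]), [voice] (/ʈ/ [-], /ɾ/ [+]), [anterior] (/ʈ/ [-], /ɾ/ [+]).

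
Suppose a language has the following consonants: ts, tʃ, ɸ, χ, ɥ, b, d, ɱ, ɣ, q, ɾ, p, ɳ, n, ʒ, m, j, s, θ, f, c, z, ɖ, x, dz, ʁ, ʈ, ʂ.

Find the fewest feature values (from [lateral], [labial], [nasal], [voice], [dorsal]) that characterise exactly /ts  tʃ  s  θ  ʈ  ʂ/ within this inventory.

[−voice, −labial, −dorsal]

/ts, tʃ, s, θ, ʈ, ʂ/ are all [−voice], [−labial], [−dorsal], and no other segment in the inventory matches all three values. Dropping any one of them over-generates: [−labial, −dorsal] alone would also admit /d, ɾ, ɳ, n, …/; [−voice, −dorsal] alone would also admit /ɸ, p, f/; [−voice, −labial] alone would also admit /χ, q, c, x/. No other combination of two listed features picks out exactly this set either, so fewer than three features will not do.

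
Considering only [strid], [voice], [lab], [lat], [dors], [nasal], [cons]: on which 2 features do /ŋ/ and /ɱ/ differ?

[labial], [dorsal]

The two segments share [−strident], [+voice], [−lateral], [+nasal], [+consonantal]. The only features from the list on which they differ: /ŋ/ is [−labial] while /ɱ/ is [+labial]; /ŋ/ is [+dorsal] while /ɱ/ is [−dorsal].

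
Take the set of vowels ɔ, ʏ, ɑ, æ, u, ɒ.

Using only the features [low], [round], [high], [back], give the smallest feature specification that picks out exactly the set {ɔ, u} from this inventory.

/ɔ, u/ are all [−low], [+back], and no other segment in the inventory matches both values. Dropping any one of them over-generates: [+back] alone would also admit /ɑ, ɒ/; [−low] alone would also admit /ʏ/. No other single listed feature picks out exactly this set either, so fewer than two features will not do.

[−low, +back]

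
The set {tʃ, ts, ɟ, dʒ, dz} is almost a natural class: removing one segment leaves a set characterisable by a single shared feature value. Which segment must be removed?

/ts, tʃ, dʒ, dz/ are all [+delayed release], but /ɟ/ (voiced palatal stop) is [−delayed release]. No other single segment can be removed to leave a set sharing one feature value that the removed segment lacks, so /ɟ/ is the odd one out.

ɟ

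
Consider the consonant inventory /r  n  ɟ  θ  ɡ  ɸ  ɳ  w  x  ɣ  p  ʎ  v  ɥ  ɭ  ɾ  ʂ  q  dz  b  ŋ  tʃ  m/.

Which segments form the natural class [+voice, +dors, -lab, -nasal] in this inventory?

Among the inventory, the [+voice] segments are /r, n, ɟ, ɡ, ɳ, w, ɣ, ʎ, v, ɥ, ɭ, ɾ, dz, b, ŋ, m/.
Among these, [+dorsal] gives /ɟ, ɡ, w, ɣ, ʎ, ɥ, ŋ/.
Among these, [-labial] gives /ɟ, ɡ, ɣ, ʎ, ŋ/.
Within that set, [-nasal] leaves /ɟ, ɡ, ɣ, ʎ/.

ɟ, ɡ, ɣ, ʎ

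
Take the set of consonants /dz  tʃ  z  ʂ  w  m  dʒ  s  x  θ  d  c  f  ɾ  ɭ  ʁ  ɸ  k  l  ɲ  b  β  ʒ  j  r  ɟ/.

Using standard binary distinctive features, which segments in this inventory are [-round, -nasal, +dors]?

x, c, ʁ, k, j, ɟ

Among the inventory, the [-round] segments are /dz, tʃ, z, ʂ, m, dʒ, s, x, θ, d, c, f, ɾ, ɭ, ʁ, ɸ, k, l, ɲ, b, β, ʒ, j, r, ɟ/.
Then [-nasal] gives /dz, tʃ, z, ʂ, dʒ, s, x, θ, d, c, f, ɾ, ɭ, ʁ, ɸ, k, l, b, β, ʒ, j, r, ɟ/.
Then [+dorsal] leaves /x, c, ʁ, k, j, ɟ/.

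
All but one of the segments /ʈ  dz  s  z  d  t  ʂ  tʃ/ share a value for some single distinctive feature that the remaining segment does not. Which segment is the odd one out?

[distributed] groups all but one: /z, s, ʂ, ʈ, d, t, dz/ share [−distributed] while /tʃ/ (voiceless postalveolar affricate) alone is [+distributed]. Removing any other segment would not leave a single-feature class that excludes it.

tʃ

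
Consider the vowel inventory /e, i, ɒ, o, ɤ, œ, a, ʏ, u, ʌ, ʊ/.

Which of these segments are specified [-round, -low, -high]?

Checking each segment against [-round], [-low], [-high]: /e/ (mid front unrounded tense vowel), /ɤ/ (mid back unrounded tense vowel), /ʌ/ (mid back unrounded lax vowel) satisfy every feature; every other segment in the inventory fails at least one.

e, ɤ, ʌ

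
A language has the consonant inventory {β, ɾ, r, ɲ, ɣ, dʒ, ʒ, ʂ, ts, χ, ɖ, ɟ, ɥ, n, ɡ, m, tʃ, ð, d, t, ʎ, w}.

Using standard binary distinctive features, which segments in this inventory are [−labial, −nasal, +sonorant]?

Checking each segment against [−labial], [−nasal], [+sonorant]: /ɾ/ (alveolar tap), /r/ (alveolar trill), /ʎ/ (palatal lateral approximant) satisfy every feature; every other segment in the inventory fails at least one.

ɾ, r, ʎ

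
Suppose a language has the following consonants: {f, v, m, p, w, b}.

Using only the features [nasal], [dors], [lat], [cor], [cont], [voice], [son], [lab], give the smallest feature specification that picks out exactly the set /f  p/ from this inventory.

[−voice]

Every target segment is [−voice] and no other inventory member is, so one feature is enough.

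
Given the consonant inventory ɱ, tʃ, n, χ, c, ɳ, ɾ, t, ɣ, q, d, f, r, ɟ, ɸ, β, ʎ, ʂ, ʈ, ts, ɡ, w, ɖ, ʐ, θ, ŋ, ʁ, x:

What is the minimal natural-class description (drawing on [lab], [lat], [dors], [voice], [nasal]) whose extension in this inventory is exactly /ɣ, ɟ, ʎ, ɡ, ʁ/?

[+voice, −nasal, −lab, +dors]

Every target segment is [+voice], [−nasal], [−labial], [+dorsal]; each remaining inventory member fails at least one of these. Each conjunct is needed — [−nasal, −labial, +dorsal] alone would also admit /χ, c, q, x/; [+voice, −labial, +dorsal] alone would also admit /ŋ/; [+voice, −nasal, +dorsal] alone would also admit /w/; [+voice, −nasal, −labial] alone would also admit /ɾ, d, r, ɖ, …/ — and no other combination of three listed features has exactly this extension, so four is the minimum.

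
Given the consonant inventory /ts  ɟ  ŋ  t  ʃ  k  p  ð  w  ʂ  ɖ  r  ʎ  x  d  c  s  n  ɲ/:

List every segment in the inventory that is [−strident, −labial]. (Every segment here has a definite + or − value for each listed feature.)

Checking each segment against [−strident], [−labial]: /ɟ/ (voiced palatal stop), /ŋ/ (velar nasal), /t/ (voiceless alveolar stop), /k/ (voiceless velar stop), /ð/ (voiced dental fricative), /ɖ/ (voiced retroflex stop), among others, satisfy every feature; every other segment in the inventory fails at least one.

ɟ, ŋ, t, k, ð, ɖ, r, ʎ, x, d, c, n, ɲ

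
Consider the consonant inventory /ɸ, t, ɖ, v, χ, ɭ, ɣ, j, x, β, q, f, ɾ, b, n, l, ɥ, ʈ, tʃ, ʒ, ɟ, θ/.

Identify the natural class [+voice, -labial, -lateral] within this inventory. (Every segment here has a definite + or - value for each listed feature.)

ɖ, ɣ, j, ɾ, n, ʒ, ɟ

First, the [+voice] segments are /ɖ, v, ɭ, ɣ, j, β, ɾ, b, n, l, ɥ, ʒ, ɟ/.
Then [-labial] gives /ɖ, ɭ, ɣ, j, ɾ, n, l, ʒ, ɟ/.
Then [-lateral] leaves /ɖ, ɣ, j, ɾ, n, ʒ, ɟ/.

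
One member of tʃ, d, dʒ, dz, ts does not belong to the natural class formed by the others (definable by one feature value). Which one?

d

/dʒ, dz, ts, tʃ/ are all [+delayed release], but /d/ (voiced alveolar stop) is [−delayed release]. No other single segment can be removed to leave a set sharing one feature value that the removed segment lacks, so /d/ is the odd one out.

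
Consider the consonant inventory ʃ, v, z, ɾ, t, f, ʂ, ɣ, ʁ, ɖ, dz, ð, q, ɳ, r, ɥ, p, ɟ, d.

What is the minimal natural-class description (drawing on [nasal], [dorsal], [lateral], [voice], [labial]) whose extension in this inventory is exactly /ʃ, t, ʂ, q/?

[−voice, −labial]

/ʃ, t, ʂ, q/ are all [−voice], [−labial], and no other segment in the inventory matches both values. Dropping any one of them over-generates: [−labial] alone would also admit /z, ɾ, ɣ, ʁ, …/; [−voice] alone would also admit /f, p/. No other single listed feature picks out exactly this set either, so fewer than two features will not do.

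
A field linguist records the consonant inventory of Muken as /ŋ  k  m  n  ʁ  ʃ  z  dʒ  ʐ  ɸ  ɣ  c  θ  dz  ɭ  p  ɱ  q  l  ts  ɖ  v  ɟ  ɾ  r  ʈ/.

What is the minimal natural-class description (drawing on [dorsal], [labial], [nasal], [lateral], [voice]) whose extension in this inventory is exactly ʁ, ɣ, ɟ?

The class [+voice], [-nasal], [+dorsal] has exactly /ʁ, ɣ, ɟ/ as its extension in this inventory. No smaller conjunction from the listed features achieves this: [-nasal, +dorsal] alone would also admit /k, c, q/; [+voice, +dorsal] alone would also admit /ŋ/; [+voice, -nasal] alone would also admit /z, dʒ, ʐ, dz, …/; and checking the remaining two-feature bundles turns up none with this extension.

[+voice, -nasal, +dorsal]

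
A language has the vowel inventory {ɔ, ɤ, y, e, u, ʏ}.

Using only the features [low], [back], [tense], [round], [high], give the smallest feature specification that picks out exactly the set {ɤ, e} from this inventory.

/ɤ, e/ are exactly the [−round] segments in the inventory, so a single feature suffices.

[−round]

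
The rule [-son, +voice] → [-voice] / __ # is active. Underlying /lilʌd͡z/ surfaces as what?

[lilʌt͡s]

/d͡z/ satisfies [-son, +voice] and sits in __ #. The [-voice] counterpart of the voiced alveolar affricate is /t͡s/. Other segments in /lilʌd͡z/ either fail the structural description or are not in the environment, so the surface form is [lilʌt͡s].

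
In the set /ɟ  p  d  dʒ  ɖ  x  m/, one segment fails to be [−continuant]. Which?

x

/x/ is the voiceless velar fricative, which is [+continuant]; the rest — /m, d, dʒ, p, ɟ, ɖ/ — are [−continuant].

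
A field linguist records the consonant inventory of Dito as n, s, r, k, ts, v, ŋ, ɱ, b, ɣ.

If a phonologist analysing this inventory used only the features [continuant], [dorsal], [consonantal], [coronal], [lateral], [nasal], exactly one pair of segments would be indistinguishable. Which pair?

On the given features, /r/ and /s/ have an identical profile: [+continuant], [-dorsal], [+consonantal], [+coronal], [-lateral], [-nasal]. No other two segments in the inventory coincide on all 6 features. (They do differ in [sonorant], [voice] and [strident], which are not among the given features.)

r, s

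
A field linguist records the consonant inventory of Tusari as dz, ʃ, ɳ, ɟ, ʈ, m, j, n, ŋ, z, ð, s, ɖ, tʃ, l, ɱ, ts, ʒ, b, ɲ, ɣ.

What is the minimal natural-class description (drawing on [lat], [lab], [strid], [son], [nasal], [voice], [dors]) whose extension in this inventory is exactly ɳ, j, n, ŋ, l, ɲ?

The class [+sonorant], [−labial] has exactly /ɳ, j, n, ŋ, l, ɲ/ as its extension in this inventory. No smaller conjunction from the listed features achieves this: [−labial] alone would also admit /dz, ʃ, ɟ, ʈ, …/; [+sonorant] alone would also admit /m, ɱ/; and checking the remaining single features turns up none with this extension.

[+son, −lab]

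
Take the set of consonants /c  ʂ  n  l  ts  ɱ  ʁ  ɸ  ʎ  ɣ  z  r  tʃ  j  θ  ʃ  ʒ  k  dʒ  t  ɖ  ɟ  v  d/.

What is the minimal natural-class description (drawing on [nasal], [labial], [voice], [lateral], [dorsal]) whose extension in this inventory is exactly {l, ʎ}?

The target set is precisely the extension of [+lateral] in this inventory.

[+lateral]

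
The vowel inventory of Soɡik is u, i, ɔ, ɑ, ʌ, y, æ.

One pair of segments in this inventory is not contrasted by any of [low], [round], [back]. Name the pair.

u, ɔ

On the given features, /u/ and /ɔ/ have an identical profile: [-low], [+round], [+back]. No other two segments in the inventory coincide on all 3 features. (They do differ in [high] and [tense], which are not among the given features.)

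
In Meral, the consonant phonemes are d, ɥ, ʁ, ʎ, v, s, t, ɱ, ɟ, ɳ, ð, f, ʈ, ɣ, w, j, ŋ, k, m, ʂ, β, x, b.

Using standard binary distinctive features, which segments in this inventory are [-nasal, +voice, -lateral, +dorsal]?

ɥ, ʁ, ɟ, ɣ, w, j

Checking each segment against [-nasal], [+voice], [-lateral], [+dorsal]: /ɥ/ (labial-palatal glide), /ʁ/ (voiced uvular fricative), /ɟ/ (voiced palatal stop), /ɣ/ (voiced velar fricative), /w/ (labial-velar glide), /j/ (palatal glide) satisfy every feature; every other segment in the inventory fails at least one.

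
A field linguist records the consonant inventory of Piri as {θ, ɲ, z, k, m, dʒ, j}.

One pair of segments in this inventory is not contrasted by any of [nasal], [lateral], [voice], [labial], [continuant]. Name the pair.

j, z

On the given features, /j/ and /z/ have an identical profile: [−nasal], [−lateral], [+voice], [−labial], [+continuant]. No other two segments in the inventory coincide on all 5 features. (They do differ in [sonorant], [strident] and [dorsal], which are not among the given features.)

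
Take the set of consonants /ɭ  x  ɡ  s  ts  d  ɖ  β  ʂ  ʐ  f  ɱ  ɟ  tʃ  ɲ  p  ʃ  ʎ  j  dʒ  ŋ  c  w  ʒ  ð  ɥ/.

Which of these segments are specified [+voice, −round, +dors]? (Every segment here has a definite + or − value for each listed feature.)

ɡ, ɟ, ɲ, ʎ, j, ŋ

Checking each segment against [+voice], [−round], [+dorsal]: /ɡ/ (voiced velar stop), /ɟ/ (voiced palatal stop), /ɲ/ (palatal nasal), /ʎ/ (palatal lateral approximant), /j/ (palatal glide), /ŋ/ (velar nasal) satisfy every feature; every other segment in the inventory fails at least one.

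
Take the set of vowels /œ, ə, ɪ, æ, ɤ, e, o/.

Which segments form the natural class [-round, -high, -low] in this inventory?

First, the [-round] segments are /ə, ɪ, æ, ɤ, e/.
Then [-high] gives /ə, æ, ɤ, e/.
Then [-low] leaves /ə, ɤ, e/.

ə, ɤ, e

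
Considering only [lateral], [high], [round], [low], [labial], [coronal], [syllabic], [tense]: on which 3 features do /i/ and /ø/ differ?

The two segments share [-lateral], [-low], [-coronal], [+syllabic], [+tense]. The only features from the list on which they differ: /i/ is [-labial] while /ø/ is [+labial]; /i/ is [-round] while /ø/ is [+round]; /i/ is [+high] while /ø/ is [-high].

[labial], [round], [high]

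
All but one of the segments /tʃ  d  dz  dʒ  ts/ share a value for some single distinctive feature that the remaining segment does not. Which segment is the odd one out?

[delayed release] (equivalently [strident]) groups all but one: /tʃ, ts, dʒ, dz/ share [+delayed release] while /d/ (voiced alveolar stop) alone is [−delayed release]. Removing any other segment would not leave a single-feature class that excludes it.

d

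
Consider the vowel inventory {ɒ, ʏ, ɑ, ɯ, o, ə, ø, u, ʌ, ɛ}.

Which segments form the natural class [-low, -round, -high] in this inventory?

Checking each segment against [-low], [-round], [-high]: /ə/ (mid central vowel (schwa)), /ʌ/ (mid back unrounded lax vowel), /ɛ/ (mid front unrounded lax vowel) satisfy every feature; every other segment in the inventory fails at least one.

ə, ʌ, ɛ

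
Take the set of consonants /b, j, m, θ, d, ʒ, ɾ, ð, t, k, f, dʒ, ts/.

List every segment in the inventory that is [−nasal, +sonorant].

j, ɾ

Eliminate segments failing any feature: /b, θ, d, ʒ, ð, t, k, f, dʒ, ts/ are [−sonorant]; /m/ is [+nasal]. The remaining /j, ɾ/ satisfy [−nasal], [+sonorant].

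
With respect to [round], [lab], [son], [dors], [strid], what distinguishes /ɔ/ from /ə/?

[labial], [round]

/ɔ/ (mid back rounded lax vowel) and /ə/ (mid central vowel (schwa)) agree on [+sonorant], [+dorsal], [-strident]. They differ on [labial] (/ɔ/ [+], /ə/ [-]), [round] (/ɔ/ [+], /ə/ [-]).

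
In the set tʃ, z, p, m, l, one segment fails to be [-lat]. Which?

l

/p, z, tʃ, m/ are all [-lateral]; /l/ (alveolar lateral approximant) is [+lateral].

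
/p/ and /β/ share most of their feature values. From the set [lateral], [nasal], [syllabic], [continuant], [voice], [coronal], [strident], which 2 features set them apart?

The two segments share [-lateral], [-nasal], [-syllabic], [-coronal], [-strident]. The only features from the list on which they differ: /p/ is [-voice] while /β/ is [+voice]; /p/ is [-continuant] while /β/ is [+continuant].

[voice], [continuant]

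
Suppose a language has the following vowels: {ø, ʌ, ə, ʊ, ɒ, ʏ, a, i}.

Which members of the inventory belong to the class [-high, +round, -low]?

ø

Eliminate segments failing any feature: /ʌ, ə, a/ are [-round]; /ʊ, ʏ, i/ are [+high]; /ɒ/ is [+low]. The remaining /ø/ satisfy [-high], [+round], [-low].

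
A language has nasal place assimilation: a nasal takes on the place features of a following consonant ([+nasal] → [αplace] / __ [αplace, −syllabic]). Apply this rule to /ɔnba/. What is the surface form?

The only nasal preceding a consonant is /n/ before /b/. /b/ is [+labial], so /n/ → /m/, giving [ɔmba].

[ɔmba]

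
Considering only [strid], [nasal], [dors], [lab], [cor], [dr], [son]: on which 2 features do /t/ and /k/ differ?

/t/ is the voiceless alveolar stop and /k/ is the voiceless velar stop. Both are [-strident], [-nasal], [-labial], [-delayed release], [-sonorant]. /t/ is [+coronal] while /k/ is [-coronal]; /t/ is [-dorsal] while /k/ is [+dorsal], so the distinguishing features are [coronal], [dorsal].

[coronal], [dorsal]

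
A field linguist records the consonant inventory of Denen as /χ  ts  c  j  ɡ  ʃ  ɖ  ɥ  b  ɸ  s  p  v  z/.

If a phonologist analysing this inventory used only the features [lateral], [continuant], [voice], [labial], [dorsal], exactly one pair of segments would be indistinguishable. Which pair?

ʃ, s

/ʃ/ (voiceless postalveolar fricative) and /s/ (voiceless alveolar fricative) are both [-lateral], [+continuant], [-voice], [-labial], [-dorsal], so none of the listed features separates them. (They do differ in [anterior] and [distributed], which are not among the given features.) Every other pair in the inventory differs on at least one listed feature.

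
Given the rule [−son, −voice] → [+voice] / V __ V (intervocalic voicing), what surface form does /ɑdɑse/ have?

[ɑdɑze]

Only /s/ occurs between two vowels (/ɑ/ __ /e/) and matches the structural description. It is a voiceless alveolar fricative, so [−son, −voice] holds; changing it to [+voice] with all other features held fixed yields /z/ (voiced alveolar fricative). No other segment meets both the structural description and the environment, so the output is [ɑdɑze].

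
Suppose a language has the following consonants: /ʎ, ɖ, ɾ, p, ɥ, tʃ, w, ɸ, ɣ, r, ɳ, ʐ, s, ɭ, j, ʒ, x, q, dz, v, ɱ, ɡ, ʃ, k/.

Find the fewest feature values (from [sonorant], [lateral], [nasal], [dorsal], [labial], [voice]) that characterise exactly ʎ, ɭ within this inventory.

/ʎ, ɭ/ are exactly the [+lateral] segments in the inventory, so a single feature suffices.

[+lateral]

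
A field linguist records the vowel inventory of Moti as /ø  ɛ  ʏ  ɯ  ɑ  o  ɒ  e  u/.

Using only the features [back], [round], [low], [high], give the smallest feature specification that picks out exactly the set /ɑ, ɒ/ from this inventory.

[+low]

/ɑ, ɒ/ are exactly the [+low] segments in the inventory, so a single feature suffices.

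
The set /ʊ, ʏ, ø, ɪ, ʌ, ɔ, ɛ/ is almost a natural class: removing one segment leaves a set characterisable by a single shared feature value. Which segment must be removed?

ø

[tense] groups all but one: /ʏ, ɪ, ʊ, ʌ, ɔ, ɛ/ share [-tense] while /ø/ (mid front rounded tense vowel) alone is [+tense]. Removing any other segment would not leave a single-feature class that excludes it.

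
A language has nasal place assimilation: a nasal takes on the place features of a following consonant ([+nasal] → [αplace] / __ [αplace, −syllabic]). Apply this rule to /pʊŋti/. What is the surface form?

/ŋ/ sits before the [+coronal] consonant /t/, so it takes on [+coronal] and surfaces as /n/. The rest of the form is unaffected: [pʊnti].

[pʊnti]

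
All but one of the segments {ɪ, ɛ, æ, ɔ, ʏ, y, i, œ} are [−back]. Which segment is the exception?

ɔ

/ɔ/ is the mid back rounded lax vowel, which is [+back]; the rest — /œ, y, ʏ, ɛ, ɪ, i, æ/ — are [−back].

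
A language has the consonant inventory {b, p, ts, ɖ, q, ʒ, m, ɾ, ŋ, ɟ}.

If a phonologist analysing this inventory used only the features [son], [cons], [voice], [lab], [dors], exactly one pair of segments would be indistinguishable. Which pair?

Both /ʒ/ and /ɖ/ are [−sonorant], [+consonantal], [+voice], [−labial], [−dorsal]. Since the list omits [continuant], [strident] and [distributed] — which do distinguish the voiced postalveolar fricative from the voiced retroflex stop — this pair collapses; all other pairs remain distinct.

ʒ, ɖ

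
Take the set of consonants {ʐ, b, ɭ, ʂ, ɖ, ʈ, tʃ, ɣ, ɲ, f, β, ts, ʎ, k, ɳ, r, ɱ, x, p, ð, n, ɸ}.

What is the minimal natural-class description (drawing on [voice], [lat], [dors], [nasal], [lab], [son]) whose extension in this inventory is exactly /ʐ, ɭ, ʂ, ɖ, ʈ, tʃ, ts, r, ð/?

/ʐ, ɭ, ʂ, ɖ, ʈ, tʃ, ts, r, ð/ are all [−nasal], [−labial], [−dorsal], and no other segment in the inventory matches all three values. Dropping any one of them over-generates: [−labial, −dorsal] alone would also admit /ɳ, n/; [−nasal, −dorsal] alone would also admit /b, f, β, p, …/; [−nasal, −labial] alone would also admit /ɣ, ʎ, k, x/. No other combination of two listed features picks out exactly this set either, so fewer than three features will not do.

[−nasal, −lab, −dors]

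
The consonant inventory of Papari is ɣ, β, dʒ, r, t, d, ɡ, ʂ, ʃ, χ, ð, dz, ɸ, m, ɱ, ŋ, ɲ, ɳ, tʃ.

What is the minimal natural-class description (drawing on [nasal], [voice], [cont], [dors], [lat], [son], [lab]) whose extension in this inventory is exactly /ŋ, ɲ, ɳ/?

[+nasal, −lab]

The class [+nasal], [−labial] has exactly /ŋ, ɲ, ɳ/ as its extension in this inventory. No smaller conjunction from the listed features achieves this: [−labial] alone would also admit /ɣ, dʒ, r, t, …/; [+nasal] alone would also admit /m, ɱ/; and checking the remaining single features turns up none with this extension.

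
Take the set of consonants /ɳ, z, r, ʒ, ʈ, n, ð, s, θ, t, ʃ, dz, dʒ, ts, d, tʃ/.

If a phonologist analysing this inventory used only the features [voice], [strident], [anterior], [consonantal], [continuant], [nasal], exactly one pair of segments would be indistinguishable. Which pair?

On the given features, /ð/ and /r/ have an identical profile: [+voice], [-strident], [+anterior], [+consonantal], [+continuant], [-nasal]. No other two segments in the inventory coincide on all 6 features. (They do differ in [sonorant], which is not among the given features.)

ð, r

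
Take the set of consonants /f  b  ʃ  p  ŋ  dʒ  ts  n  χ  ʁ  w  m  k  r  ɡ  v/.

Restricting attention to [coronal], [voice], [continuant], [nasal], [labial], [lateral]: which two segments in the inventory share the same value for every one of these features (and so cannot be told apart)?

v, w

Both /v/ and /w/ are [−coronal], [+voice], [+continuant], [−nasal], [+labial], [−lateral]. Since the list omits [sonorant], [round] and [dorsal] — which do distinguish the voiced labiodental fricative from the labial-velar glide — this pair collapses; all other pairs remain distinct.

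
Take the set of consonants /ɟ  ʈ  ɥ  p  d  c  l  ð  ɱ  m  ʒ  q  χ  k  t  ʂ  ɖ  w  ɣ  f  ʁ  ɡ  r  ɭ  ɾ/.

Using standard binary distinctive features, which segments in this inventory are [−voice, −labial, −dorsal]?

Among the inventory, the [−voice] segments are /ʈ, p, c, q, χ, k, t, ʂ, f/.
Of those, [−labial] gives /ʈ, c, q, χ, k, t, ʂ/.
Of those, [−dorsal] leaves /ʈ, t, ʂ/.

ʈ, t, ʂ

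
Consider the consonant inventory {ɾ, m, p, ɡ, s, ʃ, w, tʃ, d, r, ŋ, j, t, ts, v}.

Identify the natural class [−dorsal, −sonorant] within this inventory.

p, s, ʃ, tʃ, d, t, ts, v

Checking each segment against [−dorsal], [−sonorant]: /p/ (voiceless bilabial stop), /s/ (voiceless alveolar fricative), /ʃ/ (voiceless postalveolar fricative), /tʃ/ (voiceless postalveolar affricate), /d/ (voiced alveolar stop), /t/ (voiceless alveolar stop), among others, satisfy every feature; every other segment in the inventory fails at least one.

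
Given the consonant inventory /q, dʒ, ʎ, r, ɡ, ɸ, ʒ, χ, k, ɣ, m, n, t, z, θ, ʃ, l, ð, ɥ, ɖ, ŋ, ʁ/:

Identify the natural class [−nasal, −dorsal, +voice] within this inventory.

dʒ, r, ʒ, z, l, ð, ɖ

Eliminate segments failing any feature: /q, ʎ, ɡ, χ, k, ɣ, ɥ, ʁ/ are [+dorsal]; /ɸ, t, θ, ʃ/ are [−voice]; /m, n, ŋ/ are [+nasal]. The remaining /dʒ, r, ʒ, z, l, ð, ɖ/ satisfy [−nasal], [−dorsal], [+voice].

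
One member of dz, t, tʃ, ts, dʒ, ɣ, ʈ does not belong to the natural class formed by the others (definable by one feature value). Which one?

/ʈ, dz, dʒ, tʃ, t, ts/ are all [+coronal], but /ɣ/ (voiced velar fricative) is [-coronal]. No other single segment can be removed to leave a set sharing one feature value that the removed segment lacks, so /ɣ/ is the odd one out.

ɣ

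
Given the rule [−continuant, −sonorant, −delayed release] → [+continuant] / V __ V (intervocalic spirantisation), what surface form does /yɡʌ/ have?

[yɣʌ]

The only segment in the rule's environment that also matches [−continuant, −sonorant, −delayed release] is /ɡ/. Applying [+continuant] turns the voiced velar stop into /ɣ/ (voiced velar fricative), giving [yɣʌ].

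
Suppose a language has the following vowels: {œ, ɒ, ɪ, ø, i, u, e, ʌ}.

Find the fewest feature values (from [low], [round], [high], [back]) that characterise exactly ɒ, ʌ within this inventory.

Every target segment is [-high], [+back]; each remaining inventory member fails at least one of these. Each conjunct is needed — [+back] alone would also admit /u/; [-high] alone would also admit /œ, ø, e/ — and no other single listed feature has exactly this extension, so two is the minimum.

[-high, +back]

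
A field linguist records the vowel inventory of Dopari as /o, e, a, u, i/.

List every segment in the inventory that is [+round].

o, u

The [+round] segments here are /o, u/; the remaining /e, a, i/ are [-round].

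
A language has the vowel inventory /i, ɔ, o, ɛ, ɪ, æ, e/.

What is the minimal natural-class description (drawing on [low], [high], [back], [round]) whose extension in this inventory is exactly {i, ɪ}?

The target set is precisely the extension of [+high] in this inventory.

[+high]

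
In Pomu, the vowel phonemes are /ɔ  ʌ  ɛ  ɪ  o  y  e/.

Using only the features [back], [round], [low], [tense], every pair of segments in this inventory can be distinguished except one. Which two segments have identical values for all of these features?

/ɪ/ (high front unrounded lax vowel) and /ɛ/ (mid front unrounded lax vowel) are both [−back], [−round], [−low], [−tense], so none of the listed features separates them. (They do differ in [high], which is not among the given features.) Every other pair in the inventory differs on at least one listed feature.

ɪ, ɛ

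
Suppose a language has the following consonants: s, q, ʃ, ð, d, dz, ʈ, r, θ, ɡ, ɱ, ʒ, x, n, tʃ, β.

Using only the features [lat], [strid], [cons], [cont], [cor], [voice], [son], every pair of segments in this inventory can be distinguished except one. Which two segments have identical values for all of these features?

Both /s/ and /ʃ/ are [−lateral], [+strident], [+consonantal], [+continuant], [+coronal], [−voice], [−sonorant]. Since the list omits [anterior] and [distributed] — which do distinguish the voiceless alveolar fricative from the voiceless postalveolar fricative — this pair collapses; all other pairs remain distinct.

s, ʃ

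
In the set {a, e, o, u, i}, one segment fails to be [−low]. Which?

a

Every segment except /a/ is [−low]. /a/ (low unrounded vowel) is [+low], so it is the exception.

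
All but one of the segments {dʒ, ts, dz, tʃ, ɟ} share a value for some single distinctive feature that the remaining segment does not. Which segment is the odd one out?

ɟ

/dʒ, ts, dz, tʃ/ are all [+delayed release], but /ɟ/ (voiced palatal stop) is [−delayed release]. No other single segment can be removed to leave a set sharing one feature value that the removed segment lacks, so /ɟ/ is the odd one out.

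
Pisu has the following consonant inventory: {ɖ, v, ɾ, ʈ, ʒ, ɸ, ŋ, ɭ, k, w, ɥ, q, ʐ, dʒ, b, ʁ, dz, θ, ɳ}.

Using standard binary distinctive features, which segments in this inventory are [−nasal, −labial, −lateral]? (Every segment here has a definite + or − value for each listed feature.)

ɖ, ɾ, ʈ, ʒ, k, q, ʐ, dʒ, ʁ, dz, θ

Checking each segment against [−nasal], [−labial], [−lateral]: /ɖ/ (voiced retroflex stop), /ɾ/ (alveolar tap), /ʈ/ (voiceless retroflex stop), /ʒ/ (voiced postalveolar fricative), /k/ (voiceless velar stop), /q/ (voiceless uvular stop), among others, satisfy every feature; every other segment in the inventory fails at least one.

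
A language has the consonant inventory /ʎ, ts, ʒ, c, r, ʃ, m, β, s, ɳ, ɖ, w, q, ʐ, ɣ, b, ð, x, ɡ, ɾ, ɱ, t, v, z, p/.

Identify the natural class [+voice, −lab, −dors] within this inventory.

Checking each segment against [+voice], [−labial], [−dorsal]: /ʒ/ (voiced postalveolar fricative), /r/ (alveolar trill), /ɳ/ (retroflex nasal), /ɖ/ (voiced retroflex stop), /ʐ/ (voiced retroflex fricative), /ð/ (voiced dental fricative), among others, satisfy every feature; every other segment in the inventory fails at least one.

ʒ, r, ɳ, ɖ, ʐ, ð, ɾ, z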